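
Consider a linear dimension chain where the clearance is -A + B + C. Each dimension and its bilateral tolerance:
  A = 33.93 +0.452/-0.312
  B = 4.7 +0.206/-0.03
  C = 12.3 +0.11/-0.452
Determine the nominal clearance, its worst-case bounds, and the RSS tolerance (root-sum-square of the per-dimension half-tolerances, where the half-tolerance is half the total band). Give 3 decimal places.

Stack each dimension's contribution:
  -A: nom -33.930 → Σnom=-33.930; wc +0.312/-0.452 → slack +0.312/-0.452; half-tol=0.382, Σhalf²=0.145924
  +B: nom +4.700 → Σnom=-29.230; wc +0.206/-0.030 → slack +0.518/-0.482; half-tol=0.118, Σhalf²=0.159848
  +C: nom +12.300 → Σnom=-16.930; wc +0.110/-0.452 → slack +0.628/-0.934; half-tol=0.281, Σhalf²=0.238809
Nominal = -16.930. Worst-case = [-16.930 - 0.934, -16.930 + 0.628] = [-17.864, -16.302]. RSS = √0.238809 = 0.489.

nominal=-16.930 wc=[-17.864,-16.302] rss=0.489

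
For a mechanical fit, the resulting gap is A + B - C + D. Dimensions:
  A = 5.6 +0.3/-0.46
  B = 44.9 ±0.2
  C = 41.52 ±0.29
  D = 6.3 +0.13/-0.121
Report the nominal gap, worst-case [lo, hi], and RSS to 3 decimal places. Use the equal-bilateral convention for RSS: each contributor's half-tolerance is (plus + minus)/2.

nominal=15.280 wc=[14.209,16.200] rss=0.533

Stack each dimension's contribution:
  +A: nom +5.600 → Σnom=5.600; wc +0.300/-0.460 → slack +0.300/-0.460; half-tol=0.380, Σhalf²=0.144400
  +B: nom +44.900 → Σnom=50.500; wc +0.200/-0.200 → slack +0.500/-0.660; half-tol=0.200, Σhalf²=0.184400
  -C: nom -41.520 → Σnom=8.980; wc +0.290/-0.290 → slack +0.790/-0.950; half-tol=0.290, Σhalf²=0.268500
  +D: nom +6.300 → Σnom=15.280; wc +0.130/-0.121 → slack +0.920/-1.071; half-tol=0.126, Σhalf²=0.284250
Nominal = 15.280. Worst-case = [15.280 - 1.071, 15.280 + 0.920] = [14.209, 16.200]. RSS = √0.284250 = 0.533.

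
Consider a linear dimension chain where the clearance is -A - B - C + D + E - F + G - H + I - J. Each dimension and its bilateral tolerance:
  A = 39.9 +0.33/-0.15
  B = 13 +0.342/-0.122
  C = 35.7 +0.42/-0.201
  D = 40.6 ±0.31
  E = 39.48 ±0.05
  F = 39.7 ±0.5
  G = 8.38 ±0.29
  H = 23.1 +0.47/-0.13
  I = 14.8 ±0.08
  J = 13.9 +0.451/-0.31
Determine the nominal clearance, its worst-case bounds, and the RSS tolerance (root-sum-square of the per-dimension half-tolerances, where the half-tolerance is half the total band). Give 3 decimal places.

Stack each dimension's contribution:
  -A: nom -39.900 → Σnom=-39.900; wc +0.150/-0.330 → slack +0.150/-0.330; half-tol=0.240, Σhalf²=0.057600
  -B: nom -13.000 → Σnom=-52.900; wc +0.122/-0.342 → slack +0.272/-0.672; half-tol=0.232, Σhalf²=0.111424
  -C: nom -35.700 → Σnom=-88.600; wc +0.201/-0.420 → slack +0.473/-1.092; half-tol=0.310, Σhalf²=0.207834
  +D: nom +40.600 → Σnom=-48.000; wc +0.310/-0.310 → slack +0.783/-1.402; half-tol=0.310, Σhalf²=0.303934
  +E: nom +39.480 → Σnom=-8.520; wc +0.050/-0.050 → slack +0.833/-1.452; half-tol=0.050, Σhalf²=0.306434
  -F: nom -39.700 → Σnom=-48.220; wc +0.500/-0.500 → slack +1.333/-1.952; half-tol=0.500, Σhalf²=0.556434
  +G: nom +8.380 → Σnom=-39.840; wc +0.290/-0.290 → slack +1.623/-2.242; half-tol=0.290, Σhalf²=0.640534
  -H: nom -23.100 → Σnom=-62.940; wc +0.130/-0.470 → slack +1.753/-2.712; half-tol=0.300, Σhalf²=0.730534
  +I: nom +14.800 → Σnom=-48.140; wc +0.080/-0.080 → slack +1.833/-2.792; half-tol=0.080, Σhalf²=0.736934
  -J: nom -13.900 → Σnom=-62.040; wc +0.310/-0.451 → slack +2.143/-3.243; half-tol=0.381, Σhalf²=0.881714
Nominal = -62.040. Worst-case = [-62.040 - 3.243, -62.040 + 2.143] = [-65.283, -59.897]. RSS = √0.881714 = 0.939.

nominal=-62.040 wc=[-65.283,-59.897] rss=0.939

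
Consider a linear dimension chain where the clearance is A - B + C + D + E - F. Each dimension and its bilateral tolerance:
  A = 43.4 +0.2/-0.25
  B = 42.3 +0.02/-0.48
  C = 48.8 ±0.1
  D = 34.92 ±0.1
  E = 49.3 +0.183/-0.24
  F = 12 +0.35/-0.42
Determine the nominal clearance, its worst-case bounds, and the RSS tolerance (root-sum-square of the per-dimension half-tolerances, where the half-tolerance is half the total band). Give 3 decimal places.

nominal=122.120 wc=[121.060,123.603] rss=0.571

Stack each dimension's contribution:
  +A: nom +43.400 → Σnom=43.400; wc +0.200/-0.250 → slack +0.200/-0.250; half-tol=0.225, Σhalf²=0.050625
  -B: nom -42.300 → Σnom=1.100; wc +0.480/-0.020 → slack +0.680/-0.270; half-tol=0.250, Σhalf²=0.113125
  +C: nom +48.800 → Σnom=49.900; wc +0.100/-0.100 → slack +0.780/-0.370; half-tol=0.100, Σhalf²=0.123125
  +D: nom +34.920 → Σnom=84.820; wc +0.100/-0.100 → slack +0.880/-0.470; half-tol=0.100, Σhalf²=0.133125
  +E: nom +49.300 → Σnom=134.120; wc +0.183/-0.240 → slack +1.063/-0.710; half-tol=0.211, Σhalf²=0.177857
  -F: nom -12.000 → Σnom=122.120; wc +0.420/-0.350 → slack +1.483/-1.060; half-tol=0.385, Σhalf²=0.326082
Nominal = 122.120. Worst-case = [122.120 - 1.060, 122.120 + 1.483] = [121.060, 123.603]. RSS = √0.326082 = 0.571.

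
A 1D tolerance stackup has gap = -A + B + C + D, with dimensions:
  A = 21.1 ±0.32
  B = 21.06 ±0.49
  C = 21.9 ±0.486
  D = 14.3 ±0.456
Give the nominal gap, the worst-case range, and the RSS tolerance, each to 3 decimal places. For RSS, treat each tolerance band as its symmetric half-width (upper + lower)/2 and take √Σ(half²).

nominal=36.160 wc=[34.408,37.912] rss=0.887

Stack each dimension's contribution:
  -A: nom -21.100 → Σnom=-21.100; wc +0.320/-0.320 → slack +0.320/-0.320; half-tol=0.320, Σhalf²=0.102400
  +B: nom +21.060 → Σnom=-0.040; wc +0.490/-0.490 → slack +0.810/-0.810; half-tol=0.490, Σhalf²=0.342500
  +C: nom +21.900 → Σnom=21.860; wc +0.486/-0.486 → slack +1.296/-1.296; half-tol=0.486, Σhalf²=0.578696
  +D: nom +14.300 → Σnom=36.160; wc +0.456/-0.456 → slack +1.752/-1.752; half-tol=0.456, Σhalf²=0.786632
Nominal = 36.160. Worst-case = [36.160 - 1.752, 36.160 + 1.752] = [34.408, 37.912]. RSS = √0.786632 = 0.887.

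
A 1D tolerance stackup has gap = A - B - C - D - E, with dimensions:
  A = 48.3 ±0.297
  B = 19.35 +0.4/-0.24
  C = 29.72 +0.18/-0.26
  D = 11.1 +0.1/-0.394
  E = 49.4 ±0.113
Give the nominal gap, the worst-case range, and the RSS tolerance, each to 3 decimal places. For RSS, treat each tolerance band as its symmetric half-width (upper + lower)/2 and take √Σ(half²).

nominal=-61.270 wc=[-62.360,-59.966] rss=0.559

Stack each dimension's contribution:
  +A: nom +48.300 → Σnom=48.300; wc +0.297/-0.297 → slack +0.297/-0.297; half-tol=0.297, Σhalf²=0.088209
  -B: nom -19.350 → Σnom=28.950; wc +0.240/-0.400 → slack +0.537/-0.697; half-tol=0.320, Σhalf²=0.190609
  -C: nom -29.720 → Σnom=-0.770; wc +0.260/-0.180 → slack +0.797/-0.877; half-tol=0.220, Σhalf²=0.239009
  -D: nom -11.100 → Σnom=-11.870; wc +0.394/-0.100 → slack +1.191/-0.977; half-tol=0.247, Σhalf²=0.300018
  -E: nom -49.400 → Σnom=-61.270; wc +0.113/-0.113 → slack +1.304/-1.090; half-tol=0.113, Σhalf²=0.312787
Nominal = -61.270. Worst-case = [-61.270 - 1.090, -61.270 + 1.304] = [-62.360, -59.966]. RSS = √0.312787 = 0.559.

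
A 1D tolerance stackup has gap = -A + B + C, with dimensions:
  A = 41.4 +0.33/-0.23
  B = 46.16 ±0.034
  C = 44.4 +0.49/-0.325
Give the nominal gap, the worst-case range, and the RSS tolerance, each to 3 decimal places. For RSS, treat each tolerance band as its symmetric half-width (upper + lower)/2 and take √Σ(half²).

Stack each dimension's contribution:
  -A: nom -41.400 → Σnom=-41.400; wc +0.230/-0.330 → slack +0.230/-0.330; half-tol=0.280, Σhalf²=0.078400
  +B: nom +46.160 → Σnom=4.760; wc +0.034/-0.034 → slack +0.264/-0.364; half-tol=0.034, Σhalf²=0.079556
  +C: nom +44.400 → Σnom=49.160; wc +0.490/-0.325 → slack +0.754/-0.689; half-tol=0.407, Σhalf²=0.245612
Nominal = 49.160. Worst-case = [49.160 - 0.689, 49.160 + 0.754] = [48.471, 49.914]. RSS = √0.245612 = 0.496.

nominal=49.160 wc=[48.471,49.914] rss=0.496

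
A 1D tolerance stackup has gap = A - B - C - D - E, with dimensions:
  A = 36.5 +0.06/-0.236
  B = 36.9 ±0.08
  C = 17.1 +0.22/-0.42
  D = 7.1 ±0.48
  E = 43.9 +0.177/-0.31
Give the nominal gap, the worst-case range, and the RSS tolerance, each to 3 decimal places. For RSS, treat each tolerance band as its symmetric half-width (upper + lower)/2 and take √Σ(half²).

nominal=-68.500 wc=[-69.693,-67.150] rss=0.648

Stack each dimension's contribution:
  +A: nom +36.500 → Σnom=36.500; wc +0.060/-0.236 → slack +0.060/-0.236; half-tol=0.148, Σhalf²=0.021904
  -B: nom -36.900 → Σnom=-0.400; wc +0.080/-0.080 → slack +0.140/-0.316; half-tol=0.080, Σhalf²=0.028304
  -C: nom -17.100 → Σnom=-17.500; wc +0.420/-0.220 → slack +0.560/-0.536; half-tol=0.320, Σhalf²=0.130704
  -D: nom -7.100 → Σnom=-24.600; wc +0.480/-0.480 → slack +1.040/-1.016; half-tol=0.480, Σhalf²=0.361104
  -E: nom -43.900 → Σnom=-68.500; wc +0.310/-0.177 → slack +1.350/-1.193; half-tol=0.243, Σhalf²=0.420396
Nominal = -68.500. Worst-case = [-68.500 - 1.193, -68.500 + 1.350] = [-69.693, -67.150]. RSS = √0.420396 = 0.648.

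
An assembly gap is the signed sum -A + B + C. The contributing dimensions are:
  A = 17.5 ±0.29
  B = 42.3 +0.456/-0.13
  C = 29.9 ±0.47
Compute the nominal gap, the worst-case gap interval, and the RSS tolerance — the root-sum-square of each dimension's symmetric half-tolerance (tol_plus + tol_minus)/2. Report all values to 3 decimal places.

Stack each dimension's contribution:
  -A: nom -17.500 → Σnom=-17.500; wc +0.290/-0.290 → slack +0.290/-0.290; half-tol=0.290, Σhalf²=0.084100
  +B: nom +42.300 → Σnom=24.800; wc +0.456/-0.130 → slack +0.746/-0.420; half-tol=0.293, Σhalf²=0.169949
  +C: nom +29.900 → Σnom=54.700; wc +0.470/-0.470 → slack +1.216/-0.890; half-tol=0.470, Σhalf²=0.390849
Nominal = 54.700. Worst-case = [54.700 - 0.890, 54.700 + 1.216] = [53.810, 55.916]. RSS = √0.390849 = 0.625.

nominal=54.700 wc=[53.810,55.916] rss=0.625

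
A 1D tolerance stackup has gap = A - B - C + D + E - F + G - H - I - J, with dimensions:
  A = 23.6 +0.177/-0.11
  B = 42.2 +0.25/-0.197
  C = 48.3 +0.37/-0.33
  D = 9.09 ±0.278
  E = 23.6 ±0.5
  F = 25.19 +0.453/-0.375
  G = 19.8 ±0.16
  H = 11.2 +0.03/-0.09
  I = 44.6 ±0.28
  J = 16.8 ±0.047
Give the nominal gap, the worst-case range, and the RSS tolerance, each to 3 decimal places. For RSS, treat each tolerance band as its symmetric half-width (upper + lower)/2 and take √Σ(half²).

Stack each dimension's contribution:
  +A: nom +23.600 → Σnom=23.600; wc +0.177/-0.110 → slack +0.177/-0.110; half-tol=0.143, Σhalf²=0.020592
  -B: nom -42.200 → Σnom=-18.600; wc +0.197/-0.250 → slack +0.374/-0.360; half-tol=0.224, Σhalf²=0.070544
  -C: nom -48.300 → Σnom=-66.900; wc +0.330/-0.370 → slack +0.704/-0.730; half-tol=0.350, Σhalf²=0.193044
  +D: nom +9.090 → Σnom=-57.810; wc +0.278/-0.278 → slack +0.982/-1.008; half-tol=0.278, Σhalf²=0.270328
  +E: nom +23.600 → Σnom=-34.210; wc +0.500/-0.500 → slack +1.482/-1.508; half-tol=0.500, Σhalf²=0.520328
  -F: nom -25.190 → Σnom=-59.400; wc +0.375/-0.453 → slack +1.857/-1.961; half-tol=0.414, Σhalf²=0.691724
  +G: nom +19.800 → Σnom=-39.600; wc +0.160/-0.160 → slack +2.017/-2.121; half-tol=0.160, Σhalf²=0.717324
  -H: nom -11.200 → Σnom=-50.800; wc +0.090/-0.030 → slack +2.107/-2.151; half-tol=0.060, Σhalf²=0.720924
  -I: nom -44.600 → Σnom=-95.400; wc +0.280/-0.280 → slack +2.387/-2.431; half-tol=0.280, Σhalf²=0.799324
  -J: nom -16.800 → Σnom=-112.200; wc +0.047/-0.047 → slack +2.434/-2.478; half-tol=0.047, Σhalf²=0.801534
Nominal = -112.200. Worst-case = [-112.200 - 2.478, -112.200 + 2.434] = [-114.678, -109.766]. RSS = √0.801534 = 0.895.

nominal=-112.200 wc=[-114.678,-109.766] rss=0.895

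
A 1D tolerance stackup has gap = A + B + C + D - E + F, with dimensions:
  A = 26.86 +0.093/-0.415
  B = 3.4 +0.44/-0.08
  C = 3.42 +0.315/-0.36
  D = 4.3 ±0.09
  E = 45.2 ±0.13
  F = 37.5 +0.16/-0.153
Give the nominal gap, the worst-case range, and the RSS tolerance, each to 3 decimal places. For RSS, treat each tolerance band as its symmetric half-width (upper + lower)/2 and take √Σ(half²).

Stack each dimension's contribution:
  +A: nom +26.860 → Σnom=26.860; wc +0.093/-0.415 → slack +0.093/-0.415; half-tol=0.254, Σhalf²=0.064516
  +B: nom +3.400 → Σnom=30.260; wc +0.440/-0.080 → slack +0.533/-0.495; half-tol=0.260, Σhalf²=0.132116
  +C: nom +3.420 → Σnom=33.680; wc +0.315/-0.360 → slack +0.848/-0.855; half-tol=0.338, Σhalf²=0.246022
  +D: nom +4.300 → Σnom=37.980; wc +0.090/-0.090 → slack +0.938/-0.945; half-tol=0.090, Σhalf²=0.254122
  -E: nom -45.200 → Σnom=-7.220; wc +0.130/-0.130 → slack +1.068/-1.075; half-tol=0.130, Σhalf²=0.271022
  +F: nom +37.500 → Σnom=30.280; wc +0.160/-0.153 → slack +1.228/-1.228; half-tol=0.157, Σhalf²=0.295515
Nominal = 30.280. Worst-case = [30.280 - 1.228, 30.280 + 1.228] = [29.052, 31.508]. RSS = √0.295515 = 0.544.

nominal=30.280 wc=[29.052,31.508] rss=0.544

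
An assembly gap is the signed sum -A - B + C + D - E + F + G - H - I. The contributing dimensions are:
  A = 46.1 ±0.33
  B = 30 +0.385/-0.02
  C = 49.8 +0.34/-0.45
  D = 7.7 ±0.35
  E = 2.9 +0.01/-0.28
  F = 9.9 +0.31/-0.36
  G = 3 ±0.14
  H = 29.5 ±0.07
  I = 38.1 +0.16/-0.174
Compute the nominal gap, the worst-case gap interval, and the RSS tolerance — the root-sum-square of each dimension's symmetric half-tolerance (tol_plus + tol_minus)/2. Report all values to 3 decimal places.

Stack each dimension's contribution:
  -A: nom -46.100 → Σnom=-46.100; wc +0.330/-0.330 → slack +0.330/-0.330; half-tol=0.330, Σhalf²=0.108900
  -B: nom -30.000 → Σnom=-76.100; wc +0.020/-0.385 → slack +0.350/-0.715; half-tol=0.203, Σhalf²=0.149906
  +C: nom +49.800 → Σnom=-26.300; wc +0.340/-0.450 → slack +0.690/-1.165; half-tol=0.395, Σhalf²=0.305931
  +D: nom +7.700 → Σnom=-18.600; wc +0.350/-0.350 → slack +1.040/-1.515; half-tol=0.350, Σhalf²=0.428431
  -E: nom -2.900 → Σnom=-21.500; wc +0.280/-0.010 → slack +1.320/-1.525; half-tol=0.145, Σhalf²=0.449456
  +F: nom +9.900 → Σnom=-11.600; wc +0.310/-0.360 → slack +1.630/-1.885; half-tol=0.335, Σhalf²=0.561681
  +G: nom +3.000 → Σnom=-8.600; wc +0.140/-0.140 → slack +1.770/-2.025; half-tol=0.140, Σhalf²=0.581281
  -H: nom -29.500 → Σnom=-38.100; wc +0.070/-0.070 → slack +1.840/-2.095; half-tol=0.070, Σhalf²=0.586181
  -I: nom -38.100 → Σnom=-76.200; wc +0.174/-0.160 → slack +2.014/-2.255; half-tol=0.167, Σhalf²=0.614070
Nominal = -76.200. Worst-case = [-76.200 - 2.255, -76.200 + 2.014] = [-78.455, -74.186]. RSS = √0.614070 = 0.784.

nominal=-76.200 wc=[-78.455,-74.186] rss=0.784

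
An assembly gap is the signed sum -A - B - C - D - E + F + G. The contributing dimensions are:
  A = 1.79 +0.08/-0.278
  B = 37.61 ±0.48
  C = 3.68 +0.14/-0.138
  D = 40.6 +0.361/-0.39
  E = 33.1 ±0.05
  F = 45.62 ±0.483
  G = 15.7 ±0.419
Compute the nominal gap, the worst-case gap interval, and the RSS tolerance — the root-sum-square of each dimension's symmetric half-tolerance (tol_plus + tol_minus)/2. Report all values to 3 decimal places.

nominal=-55.460 wc=[-57.473,-53.222] rss=0.913

Stack each dimension's contribution:
  -A: nom -1.790 → Σnom=-1.790; wc +0.278/-0.080 → slack +0.278/-0.080; half-tol=0.179, Σhalf²=0.032041
  -B: nom -37.610 → Σnom=-39.400; wc +0.480/-0.480 → slack +0.758/-0.560; half-tol=0.480, Σhalf²=0.262441
  -C: nom -3.680 → Σnom=-43.080; wc +0.138/-0.140 → slack +0.896/-0.700; half-tol=0.139, Σhalf²=0.281762
  -D: nom -40.600 → Σnom=-83.680; wc +0.390/-0.361 → slack +1.286/-1.061; half-tol=0.376, Σhalf²=0.422762
  -E: nom -33.100 → Σnom=-116.780; wc +0.050/-0.050 → slack +1.336/-1.111; half-tol=0.050, Σhalf²=0.425262
  +F: nom +45.620 → Σnom=-71.160; wc +0.483/-0.483 → slack +1.819/-1.594; half-tol=0.483, Σhalf²=0.658551
  +G: nom +15.700 → Σnom=-55.460; wc +0.419/-0.419 → slack +2.238/-2.013; half-tol=0.419, Σhalf²=0.834112
Nominal = -55.460. Worst-case = [-55.460 - 2.013, -55.460 + 2.238] = [-57.473, -53.222]. RSS = √0.834112 = 0.913.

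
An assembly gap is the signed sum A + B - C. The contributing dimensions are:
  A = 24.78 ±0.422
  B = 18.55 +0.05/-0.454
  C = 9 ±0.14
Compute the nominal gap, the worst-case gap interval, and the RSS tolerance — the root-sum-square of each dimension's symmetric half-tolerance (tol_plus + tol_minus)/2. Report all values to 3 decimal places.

Stack each dimension's contribution:
  +A: nom +24.780 → Σnom=24.780; wc +0.422/-0.422 → slack +0.422/-0.422; half-tol=0.422, Σhalf²=0.178084
  +B: nom +18.550 → Σnom=43.330; wc +0.050/-0.454 → slack +0.472/-0.876; half-tol=0.252, Σhalf²=0.241588
  -C: nom -9.000 → Σnom=34.330; wc +0.140/-0.140 → slack +0.612/-1.016; half-tol=0.140, Σhalf²=0.261188
Nominal = 34.330. Worst-case = [34.330 - 1.016, 34.330 + 0.612] = [33.314, 34.942]. RSS = √0.261188 = 0.511.

nominal=34.330 wc=[33.314,34.942] rss=0.511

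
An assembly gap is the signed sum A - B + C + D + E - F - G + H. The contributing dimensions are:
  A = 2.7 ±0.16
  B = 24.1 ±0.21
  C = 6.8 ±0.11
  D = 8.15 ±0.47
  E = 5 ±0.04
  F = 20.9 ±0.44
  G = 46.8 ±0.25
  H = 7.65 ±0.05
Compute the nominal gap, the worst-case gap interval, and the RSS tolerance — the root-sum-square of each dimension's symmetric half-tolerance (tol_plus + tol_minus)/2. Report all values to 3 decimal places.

Stack each dimension's contribution:
  +A: nom +2.700 → Σnom=2.700; wc +0.160/-0.160 → slack +0.160/-0.160; half-tol=0.160, Σhalf²=0.025600
  -B: nom -24.100 → Σnom=-21.400; wc +0.210/-0.210 → slack +0.370/-0.370; half-tol=0.210, Σhalf²=0.069700
  +C: nom +6.800 → Σnom=-14.600; wc +0.110/-0.110 → slack +0.480/-0.480; half-tol=0.110, Σhalf²=0.081800
  +D: nom +8.150 → Σnom=-6.450; wc +0.470/-0.470 → slack +0.950/-0.950; half-tol=0.470, Σhalf²=0.302700
  +E: nom +5.000 → Σnom=-1.450; wc +0.040/-0.040 → slack +0.990/-0.990; half-tol=0.040, Σhalf²=0.304300
  -F: nom -20.900 → Σnom=-22.350; wc +0.440/-0.440 → slack +1.430/-1.430; half-tol=0.440, Σhalf²=0.497900
  -G: nom -46.800 → Σnom=-69.150; wc +0.250/-0.250 → slack +1.680/-1.680; half-tol=0.250, Σhalf²=0.560400
  +H: nom +7.650 → Σnom=-61.500; wc +0.050/-0.050 → slack +1.730/-1.730; half-tol=0.050, Σhalf²=0.562900
Nominal = -61.500. Worst-case = [-61.500 - 1.730, -61.500 + 1.730] = [-63.230, -59.770]. RSS = √0.562900 = 0.750.

nominal=-61.500 wc=[-63.230,-59.770] rss=0.750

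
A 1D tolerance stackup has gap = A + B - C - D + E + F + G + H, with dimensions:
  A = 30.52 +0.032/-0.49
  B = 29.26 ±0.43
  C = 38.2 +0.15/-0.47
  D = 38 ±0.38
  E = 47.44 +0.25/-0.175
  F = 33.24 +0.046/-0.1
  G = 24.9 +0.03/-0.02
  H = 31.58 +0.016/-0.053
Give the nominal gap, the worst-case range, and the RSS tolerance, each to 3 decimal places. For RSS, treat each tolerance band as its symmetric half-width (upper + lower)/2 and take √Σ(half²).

Stack each dimension's contribution:
  +A: nom +30.520 → Σnom=30.520; wc +0.032/-0.490 → slack +0.032/-0.490; half-tol=0.261, Σhalf²=0.068121
  +B: nom +29.260 → Σnom=59.780; wc +0.430/-0.430 → slack +0.462/-0.920; half-tol=0.430, Σhalf²=0.253021
  -C: nom -38.200 → Σnom=21.580; wc +0.470/-0.150 → slack +0.932/-1.070; half-tol=0.310, Σhalf²=0.349121
  -D: nom -38.000 → Σnom=-16.420; wc +0.380/-0.380 → slack +1.312/-1.450; half-tol=0.380, Σhalf²=0.493521
  +E: nom +47.440 → Σnom=31.020; wc +0.250/-0.175 → slack +1.562/-1.625; half-tol=0.212, Σhalf²=0.538677
  +F: nom +33.240 → Σnom=64.260; wc +0.046/-0.100 → slack +1.608/-1.725; half-tol=0.073, Σhalf²=0.544006
  +G: nom +24.900 → Σnom=89.160; wc +0.030/-0.020 → slack +1.638/-1.745; half-tol=0.025, Σhalf²=0.544631
  +H: nom +31.580 → Σnom=120.740; wc +0.016/-0.053 → slack +1.654/-1.798; half-tol=0.035, Σhalf²=0.545821
Nominal = 120.740. Worst-case = [120.740 - 1.798, 120.740 + 1.654] = [118.942, 122.394]. RSS = √0.545821 = 0.739.

nominal=120.740 wc=[118.942,122.394] rss=0.739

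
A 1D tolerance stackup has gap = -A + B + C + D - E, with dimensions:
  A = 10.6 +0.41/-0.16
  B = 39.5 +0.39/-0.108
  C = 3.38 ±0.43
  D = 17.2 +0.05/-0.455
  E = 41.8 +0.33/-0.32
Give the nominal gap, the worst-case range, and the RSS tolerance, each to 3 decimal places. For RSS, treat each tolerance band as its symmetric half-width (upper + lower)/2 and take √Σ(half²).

Stack each dimension's contribution:
  -A: nom -10.600 → Σnom=-10.600; wc +0.160/-0.410 → slack +0.160/-0.410; half-tol=0.285, Σhalf²=0.081225
  +B: nom +39.500 → Σnom=28.900; wc +0.390/-0.108 → slack +0.550/-0.518; half-tol=0.249, Σhalf²=0.143226
  +C: nom +3.380 → Σnom=32.280; wc +0.430/-0.430 → slack +0.980/-0.948; half-tol=0.430, Σhalf²=0.328126
  +D: nom +17.200 → Σnom=49.480; wc +0.050/-0.455 → slack +1.030/-1.403; half-tol=0.253, Σhalf²=0.391882
  -E: nom -41.800 → Σnom=7.680; wc +0.320/-0.330 → slack +1.350/-1.733; half-tol=0.325, Σhalf²=0.497507
Nominal = 7.680. Worst-case = [7.680 - 1.733, 7.680 + 1.350] = [5.947, 9.030]. RSS = √0.497507 = 0.705.

nominal=7.680 wc=[5.947,9.030] rss=0.705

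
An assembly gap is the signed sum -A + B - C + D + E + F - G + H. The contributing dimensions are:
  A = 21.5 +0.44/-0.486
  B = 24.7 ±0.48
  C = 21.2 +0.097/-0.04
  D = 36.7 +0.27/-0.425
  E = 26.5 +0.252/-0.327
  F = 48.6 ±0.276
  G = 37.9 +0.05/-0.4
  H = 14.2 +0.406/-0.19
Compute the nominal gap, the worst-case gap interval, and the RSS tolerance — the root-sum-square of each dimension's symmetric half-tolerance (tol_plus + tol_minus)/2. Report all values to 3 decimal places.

nominal=70.100 wc=[67.815,72.710] rss=0.933

Stack each dimension's contribution:
  -A: nom -21.500 → Σnom=-21.500; wc +0.486/-0.440 → slack +0.486/-0.440; half-tol=0.463, Σhalf²=0.214369
  +B: nom +24.700 → Σnom=3.200; wc +0.480/-0.480 → slack +0.966/-0.920; half-tol=0.480, Σhalf²=0.444769
  -C: nom -21.200 → Σnom=-18.000; wc +0.040/-0.097 → slack +1.006/-1.017; half-tol=0.069, Σhalf²=0.449461
  +D: nom +36.700 → Σnom=18.700; wc +0.270/-0.425 → slack +1.276/-1.442; half-tol=0.348, Σhalf²=0.570218
  +E: nom +26.500 → Σnom=45.200; wc +0.252/-0.327 → slack +1.528/-1.769; half-tol=0.289, Σhalf²=0.654028
  +F: nom +48.600 → Σnom=93.800; wc +0.276/-0.276 → slack +1.804/-2.045; half-tol=0.276, Σhalf²=0.730204
  -G: nom -37.900 → Σnom=55.900; wc +0.400/-0.050 → slack +2.204/-2.095; half-tol=0.225, Σhalf²=0.780829
  +H: nom +14.200 → Σnom=70.100; wc +0.406/-0.190 → slack +2.610/-2.285; half-tol=0.298, Σhalf²=0.869633
Nominal = 70.100. Worst-case = [70.100 - 2.285, 70.100 + 2.610] = [67.815, 72.710]. RSS = √0.869633 = 0.933.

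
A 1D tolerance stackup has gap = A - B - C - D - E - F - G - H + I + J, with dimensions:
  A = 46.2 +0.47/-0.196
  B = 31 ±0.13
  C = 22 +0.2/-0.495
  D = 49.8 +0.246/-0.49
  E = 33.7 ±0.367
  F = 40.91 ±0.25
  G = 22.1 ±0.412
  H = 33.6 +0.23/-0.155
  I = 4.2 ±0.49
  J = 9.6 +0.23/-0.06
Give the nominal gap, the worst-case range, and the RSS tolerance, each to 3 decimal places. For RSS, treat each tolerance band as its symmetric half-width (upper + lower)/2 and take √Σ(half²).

nominal=-173.110 wc=[-175.691,-169.621] rss=1.024

Stack each dimension's contribution:
  +A: nom +46.200 → Σnom=46.200; wc +0.470/-0.196 → slack +0.470/-0.196; half-tol=0.333, Σhalf²=0.110889
  -B: nom -31.000 → Σnom=15.200; wc +0.130/-0.130 → slack +0.600/-0.326; half-tol=0.130, Σhalf²=0.127789
  -C: nom -22.000 → Σnom=-6.800; wc +0.495/-0.200 → slack +1.095/-0.526; half-tol=0.348, Σhalf²=0.248545
  -D: nom -49.800 → Σnom=-56.600; wc +0.490/-0.246 → slack +1.585/-0.772; half-tol=0.368, Σhalf²=0.383969
  -E: nom -33.700 → Σnom=-90.300; wc +0.367/-0.367 → slack +1.952/-1.139; half-tol=0.367, Σhalf²=0.518658
  -F: nom -40.910 → Σnom=-131.210; wc +0.250/-0.250 → slack +2.202/-1.389; half-tol=0.250, Σhalf²=0.581158
  -G: nom -22.100 → Σnom=-153.310; wc +0.412/-0.412 → slack +2.614/-1.801; half-tol=0.412, Σhalf²=0.750902
  -H: nom -33.600 → Σnom=-186.910; wc +0.155/-0.230 → slack +2.769/-2.031; half-tol=0.193, Σhalf²=0.787959
  +I: nom +4.200 → Σnom=-182.710; wc +0.490/-0.490 → slack +3.259/-2.521; half-tol=0.490, Σhalf²=1.028058
  +J: nom +9.600 → Σnom=-173.110; wc +0.230/-0.060 → slack +3.489/-2.581; half-tol=0.145, Σhalf²=1.049084
Nominal = -173.110. Worst-case = [-173.110 - 2.581, -173.110 + 3.489] = [-175.691, -169.621]. RSS = √1.049084 = 1.024.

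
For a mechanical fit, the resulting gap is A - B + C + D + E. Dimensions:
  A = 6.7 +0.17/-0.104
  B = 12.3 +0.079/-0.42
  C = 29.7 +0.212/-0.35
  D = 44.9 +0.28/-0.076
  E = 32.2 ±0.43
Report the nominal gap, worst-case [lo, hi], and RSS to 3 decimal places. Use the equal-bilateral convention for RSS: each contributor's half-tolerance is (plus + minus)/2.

Stack each dimension's contribution:
  +A: nom +6.700 → Σnom=6.700; wc +0.170/-0.104 → slack +0.170/-0.104; half-tol=0.137, Σhalf²=0.018769
  -B: nom -12.300 → Σnom=-5.600; wc +0.420/-0.079 → slack +0.590/-0.183; half-tol=0.249, Σhalf²=0.081019
  +C: nom +29.700 → Σnom=24.100; wc +0.212/-0.350 → slack +0.802/-0.533; half-tol=0.281, Σhalf²=0.159980
  +D: nom +44.900 → Σnom=69.000; wc +0.280/-0.076 → slack +1.082/-0.609; half-tol=0.178, Σhalf²=0.191664
  +E: nom +32.200 → Σnom=101.200; wc +0.430/-0.430 → slack +1.512/-1.039; half-tol=0.430, Σhalf²=0.376564
Nominal = 101.200. Worst-case = [101.200 - 1.039, 101.200 + 1.512] = [100.161, 102.712]. RSS = √0.376564 = 0.614.

nominal=101.200 wc=[100.161,102.712] rss=0.614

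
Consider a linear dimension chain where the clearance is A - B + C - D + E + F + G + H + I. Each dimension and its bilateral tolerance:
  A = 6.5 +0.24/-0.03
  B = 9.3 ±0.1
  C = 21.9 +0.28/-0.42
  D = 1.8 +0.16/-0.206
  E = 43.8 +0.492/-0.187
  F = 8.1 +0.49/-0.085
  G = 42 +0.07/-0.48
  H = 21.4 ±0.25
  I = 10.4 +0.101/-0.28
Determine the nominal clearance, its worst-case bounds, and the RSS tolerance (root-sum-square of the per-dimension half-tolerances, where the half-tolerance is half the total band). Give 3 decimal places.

Stack each dimension's contribution:
  +A: nom +6.500 → Σnom=6.500; wc +0.240/-0.030 → slack +0.240/-0.030; half-tol=0.135, Σhalf²=0.018225
  -B: nom -9.300 → Σnom=-2.800; wc +0.100/-0.100 → slack +0.340/-0.130; half-tol=0.100, Σhalf²=0.028225
  +C: nom +21.900 → Σnom=19.100; wc +0.280/-0.420 → slack +0.620/-0.550; half-tol=0.350, Σhalf²=0.150725
  -D: nom -1.800 → Σnom=17.300; wc +0.206/-0.160 → slack +0.826/-0.710; half-tol=0.183, Σhalf²=0.184214
  +E: nom +43.800 → Σnom=61.100; wc +0.492/-0.187 → slack +1.318/-0.897; half-tol=0.340, Σhalf²=0.299474
  +F: nom +8.100 → Σnom=69.200; wc +0.490/-0.085 → slack +1.808/-0.982; half-tol=0.287, Σhalf²=0.382130
  +G: nom +42.000 → Σnom=111.200; wc +0.070/-0.480 → slack +1.878/-1.462; half-tol=0.275, Σhalf²=0.457755
  +H: nom +21.400 → Σnom=132.600; wc +0.250/-0.250 → slack +2.128/-1.712; half-tol=0.250, Σhalf²=0.520255
  +I: nom +10.400 → Σnom=143.000; wc +0.101/-0.280 → slack +2.229/-1.992; half-tol=0.191, Σhalf²=0.556546
Nominal = 143.000. Worst-case = [143.000 - 1.992, 143.000 + 2.229] = [141.008, 145.229]. RSS = √0.556546 = 0.746.

nominal=143.000 wc=[141.008,145.229] rss=0.746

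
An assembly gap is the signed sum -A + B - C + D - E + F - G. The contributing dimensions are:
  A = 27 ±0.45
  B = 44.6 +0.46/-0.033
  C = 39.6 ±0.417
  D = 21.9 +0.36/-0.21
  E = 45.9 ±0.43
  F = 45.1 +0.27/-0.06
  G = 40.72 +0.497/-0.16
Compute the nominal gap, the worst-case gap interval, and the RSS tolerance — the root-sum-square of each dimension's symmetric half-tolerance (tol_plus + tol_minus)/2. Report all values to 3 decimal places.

nominal=-41.620 wc=[-43.717,-39.073] rss=0.916

Stack each dimension's contribution:
  -A: nom -27.000 → Σnom=-27.000; wc +0.450/-0.450 → slack +0.450/-0.450; half-tol=0.450, Σhalf²=0.202500
  +B: nom +44.600 → Σnom=17.600; wc +0.460/-0.033 → slack +0.910/-0.483; half-tol=0.246, Σhalf²=0.263262
  -C: nom -39.600 → Σnom=-22.000; wc +0.417/-0.417 → slack +1.327/-0.900; half-tol=0.417, Σhalf²=0.437151
  +D: nom +21.900 → Σnom=-0.100; wc +0.360/-0.210 → slack +1.687/-1.110; half-tol=0.285, Σhalf²=0.518376
  -E: nom -45.900 → Σnom=-46.000; wc +0.430/-0.430 → slack +2.117/-1.540; half-tol=0.430, Σhalf²=0.703276
  +F: nom +45.100 → Σnom=-0.900; wc +0.270/-0.060 → slack +2.387/-1.600; half-tol=0.165, Σhalf²=0.730501
  -G: nom -40.720 → Σnom=-41.620; wc +0.160/-0.497 → slack +2.547/-2.097; half-tol=0.329, Σhalf²=0.838414
Nominal = -41.620. Worst-case = [-41.620 - 2.097, -41.620 + 2.547] = [-43.717, -39.073]. RSS = √0.838414 = 0.916.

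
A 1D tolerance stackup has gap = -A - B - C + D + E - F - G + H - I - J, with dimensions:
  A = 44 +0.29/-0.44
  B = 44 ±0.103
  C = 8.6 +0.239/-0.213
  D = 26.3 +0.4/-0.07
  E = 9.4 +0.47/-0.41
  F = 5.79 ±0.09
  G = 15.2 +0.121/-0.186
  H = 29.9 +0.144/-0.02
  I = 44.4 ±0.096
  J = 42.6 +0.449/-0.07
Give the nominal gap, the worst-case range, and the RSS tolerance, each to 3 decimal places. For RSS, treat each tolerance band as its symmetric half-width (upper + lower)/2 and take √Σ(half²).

Stack each dimension's contribution:
  -A: nom -44.000 → Σnom=-44.000; wc +0.440/-0.290 → slack +0.440/-0.290; half-tol=0.365, Σhalf²=0.133225
  -B: nom -44.000 → Σnom=-88.000; wc +0.103/-0.103 → slack +0.543/-0.393; half-tol=0.103, Σhalf²=0.143834
  -C: nom -8.600 → Σnom=-96.600; wc +0.213/-0.239 → slack +0.756/-0.632; half-tol=0.226, Σhalf²=0.194910
  +D: nom +26.300 → Σnom=-70.300; wc +0.400/-0.070 → slack +1.156/-0.702; half-tol=0.235, Σhalf²=0.250135
  +E: nom +9.400 → Σnom=-60.900; wc +0.470/-0.410 → slack +1.626/-1.112; half-tol=0.440, Σhalf²=0.443735
  -F: nom -5.790 → Σnom=-66.690; wc +0.090/-0.090 → slack +1.716/-1.202; half-tol=0.090, Σhalf²=0.451835
  -G: nom -15.200 → Σnom=-81.890; wc +0.186/-0.121 → slack +1.902/-1.323; half-tol=0.153, Σhalf²=0.475397
  +H: nom +29.900 → Σnom=-51.990; wc +0.144/-0.020 → slack +2.046/-1.343; half-tol=0.082, Σhalf²=0.482121
  -I: nom -44.400 → Σnom=-96.390; wc +0.096/-0.096 → slack +2.142/-1.439; half-tol=0.096, Σhalf²=0.491337
  -J: nom -42.600 → Σnom=-138.990; wc +0.070/-0.449 → slack +2.212/-1.888; half-tol=0.260, Σhalf²=0.558678
Nominal = -138.990. Worst-case = [-138.990 - 1.888, -138.990 + 2.212] = [-140.878, -136.778]. RSS = √0.558678 = 0.747.

nominal=-138.990 wc=[-140.878,-136.778] rss=0.747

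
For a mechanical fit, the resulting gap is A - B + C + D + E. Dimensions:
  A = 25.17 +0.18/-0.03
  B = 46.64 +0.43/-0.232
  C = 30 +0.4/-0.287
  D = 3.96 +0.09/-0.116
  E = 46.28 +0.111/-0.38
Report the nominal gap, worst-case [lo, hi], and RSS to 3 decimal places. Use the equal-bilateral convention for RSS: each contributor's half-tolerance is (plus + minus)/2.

Stack each dimension's contribution:
  +A: nom +25.170 → Σnom=25.170; wc +0.180/-0.030 → slack +0.180/-0.030; half-tol=0.105, Σhalf²=0.011025
  -B: nom -46.640 → Σnom=-21.470; wc +0.232/-0.430 → slack +0.412/-0.460; half-tol=0.331, Σhalf²=0.120586
  +C: nom +30.000 → Σnom=8.530; wc +0.400/-0.287 → slack +0.812/-0.747; half-tol=0.344, Σhalf²=0.238578
  +D: nom +3.960 → Σnom=12.490; wc +0.090/-0.116 → slack +0.902/-0.863; half-tol=0.103, Σhalf²=0.249187
  +E: nom +46.280 → Σnom=58.770; wc +0.111/-0.380 → slack +1.013/-1.243; half-tol=0.245, Σhalf²=0.309458
Nominal = 58.770. Worst-case = [58.770 - 1.243, 58.770 + 1.013] = [57.527, 59.783]. RSS = √0.309458 = 0.556.

nominal=58.770 wc=[57.527,59.783] rss=0.556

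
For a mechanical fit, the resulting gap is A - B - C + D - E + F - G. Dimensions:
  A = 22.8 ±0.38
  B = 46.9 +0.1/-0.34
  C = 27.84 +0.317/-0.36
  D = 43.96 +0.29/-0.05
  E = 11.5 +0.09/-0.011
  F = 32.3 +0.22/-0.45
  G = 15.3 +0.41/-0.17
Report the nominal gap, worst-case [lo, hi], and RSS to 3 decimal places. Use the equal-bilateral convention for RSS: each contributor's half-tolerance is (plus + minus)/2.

nominal=-2.480 wc=[-4.277,-0.709] rss=0.732

Stack each dimension's contribution:
  +A: nom +22.800 → Σnom=22.800; wc +0.380/-0.380 → slack +0.380/-0.380; half-tol=0.380, Σhalf²=0.144400
  -B: nom -46.900 → Σnom=-24.100; wc +0.340/-0.100 → slack +0.720/-0.480; half-tol=0.220, Σhalf²=0.192800
  -C: nom -27.840 → Σnom=-51.940; wc +0.360/-0.317 → slack +1.080/-0.797; half-tol=0.339, Σhalf²=0.307382
  +D: nom +43.960 → Σnom=-7.980; wc +0.290/-0.050 → slack +1.370/-0.847; half-tol=0.170, Σhalf²=0.336282
  -E: nom -11.500 → Σnom=-19.480; wc +0.011/-0.090 → slack +1.381/-0.937; half-tol=0.050, Σhalf²=0.338832
  +F: nom +32.300 → Σnom=12.820; wc +0.220/-0.450 → slack +1.601/-1.387; half-tol=0.335, Σhalf²=0.451058
  -G: nom -15.300 → Σnom=-2.480; wc +0.170/-0.410 → slack +1.771/-1.797; half-tol=0.290, Σhalf²=0.535157
Nominal = -2.480. Worst-case = [-2.480 - 1.797, -2.480 + 1.771] = [-4.277, -0.709]. RSS = √0.535157 = 0.732.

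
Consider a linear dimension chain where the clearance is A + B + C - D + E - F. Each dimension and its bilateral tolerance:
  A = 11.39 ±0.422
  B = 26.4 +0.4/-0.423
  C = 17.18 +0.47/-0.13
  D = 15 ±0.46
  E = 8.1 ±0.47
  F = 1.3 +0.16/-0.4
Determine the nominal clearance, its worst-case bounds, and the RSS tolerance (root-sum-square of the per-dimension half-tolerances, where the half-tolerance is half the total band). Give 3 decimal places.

Stack each dimension's contribution:
  +A: nom +11.390 → Σnom=11.390; wc +0.422/-0.422 → slack +0.422/-0.422; half-tol=0.422, Σhalf²=0.178084
  +B: nom +26.400 → Σnom=37.790; wc +0.400/-0.423 → slack +0.822/-0.845; half-tol=0.411, Σhalf²=0.347416
  +C: nom +17.180 → Σnom=54.970; wc +0.470/-0.130 → slack +1.292/-0.975; half-tol=0.300, Σhalf²=0.437416
  -D: nom -15.000 → Σnom=39.970; wc +0.460/-0.460 → slack +1.752/-1.435; half-tol=0.460, Σhalf²=0.649016
  +E: nom +8.100 → Σnom=48.070; wc +0.470/-0.470 → slack +2.222/-1.905; half-tol=0.470, Σhalf²=0.869916
  -F: nom -1.300 → Σnom=46.770; wc +0.400/-0.160 → slack +2.622/-2.065; half-tol=0.280, Σhalf²=0.948316
Nominal = 46.770. Worst-case = [46.770 - 2.065, 46.770 + 2.622] = [44.705, 49.392]. RSS = √0.948316 = 0.974.

nominal=46.770 wc=[44.705,49.392] rss=0.974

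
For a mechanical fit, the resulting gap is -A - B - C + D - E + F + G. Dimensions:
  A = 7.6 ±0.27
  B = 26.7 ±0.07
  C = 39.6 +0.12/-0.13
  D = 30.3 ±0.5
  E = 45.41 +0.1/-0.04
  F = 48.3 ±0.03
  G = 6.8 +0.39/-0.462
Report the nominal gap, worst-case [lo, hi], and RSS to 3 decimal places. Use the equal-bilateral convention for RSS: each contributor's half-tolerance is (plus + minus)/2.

nominal=-33.910 wc=[-35.462,-32.480] rss=0.728

Stack each dimension's contribution:
  -A: nom -7.600 → Σnom=-7.600; wc +0.270/-0.270 → slack +0.270/-0.270; half-tol=0.270, Σhalf²=0.072900
  -B: nom -26.700 → Σnom=-34.300; wc +0.070/-0.070 → slack +0.340/-0.340; half-tol=0.070, Σhalf²=0.077800
  -C: nom -39.600 → Σnom=-73.900; wc +0.130/-0.120 → slack +0.470/-0.460; half-tol=0.125, Σhalf²=0.093425
  +D: nom +30.300 → Σnom=-43.600; wc +0.500/-0.500 → slack +0.970/-0.960; half-tol=0.500, Σhalf²=0.343425
  -E: nom -45.410 → Σnom=-89.010; wc +0.040/-0.100 → slack +1.010/-1.060; half-tol=0.070, Σhalf²=0.348325
  +F: nom +48.300 → Σnom=-40.710; wc +0.030/-0.030 → slack +1.040/-1.090; half-tol=0.030, Σhalf²=0.349225
  +G: nom +6.800 → Σnom=-33.910; wc +0.390/-0.462 → slack +1.430/-1.552; half-tol=0.426, Σhalf²=0.530701
Nominal = -33.910. Worst-case = [-33.910 - 1.552, -33.910 + 1.430] = [-35.462, -32.480]. RSS = √0.530701 = 0.728.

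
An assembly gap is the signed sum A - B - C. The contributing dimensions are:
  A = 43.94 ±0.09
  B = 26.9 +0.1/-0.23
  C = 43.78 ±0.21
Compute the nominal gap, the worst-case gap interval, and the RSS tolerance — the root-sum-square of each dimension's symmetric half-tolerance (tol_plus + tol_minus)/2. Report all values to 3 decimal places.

Stack each dimension's contribution:
  +A: nom +43.940 → Σnom=43.940; wc +0.090/-0.090 → slack +0.090/-0.090; half-tol=0.090, Σhalf²=0.008100
  -B: nom -26.900 → Σnom=17.040; wc +0.230/-0.100 → slack +0.320/-0.190; half-tol=0.165, Σhalf²=0.035325
  -C: nom -43.780 → Σnom=-26.740; wc +0.210/-0.210 → slack +0.530/-0.400; half-tol=0.210, Σhalf²=0.079425
Nominal = -26.740. Worst-case = [-26.740 - 0.400, -26.740 + 0.530] = [-27.140, -26.210]. RSS = √0.079425 = 0.282.

nominal=-26.740 wc=[-27.140,-26.210] rss=0.282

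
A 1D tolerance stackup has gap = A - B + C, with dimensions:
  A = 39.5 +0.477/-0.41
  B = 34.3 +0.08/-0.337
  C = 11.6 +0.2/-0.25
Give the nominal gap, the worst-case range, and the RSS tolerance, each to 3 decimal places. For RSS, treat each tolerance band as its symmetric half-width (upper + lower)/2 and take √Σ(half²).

Stack each dimension's contribution:
  +A: nom +39.500 → Σnom=39.500; wc +0.477/-0.410 → slack +0.477/-0.410; half-tol=0.444, Σhalf²=0.196692
  -B: nom -34.300 → Σnom=5.200; wc +0.337/-0.080 → slack +0.814/-0.490; half-tol=0.209, Σhalf²=0.240165
  +C: nom +11.600 → Σnom=16.800; wc +0.200/-0.250 → slack +1.014/-0.740; half-tol=0.225, Σhalf²=0.290790
Nominal = 16.800. Worst-case = [16.800 - 0.740, 16.800 + 1.014] = [16.060, 17.814]. RSS = √0.290790 = 0.539.

nominal=16.800 wc=[16.060,17.814] rss=0.539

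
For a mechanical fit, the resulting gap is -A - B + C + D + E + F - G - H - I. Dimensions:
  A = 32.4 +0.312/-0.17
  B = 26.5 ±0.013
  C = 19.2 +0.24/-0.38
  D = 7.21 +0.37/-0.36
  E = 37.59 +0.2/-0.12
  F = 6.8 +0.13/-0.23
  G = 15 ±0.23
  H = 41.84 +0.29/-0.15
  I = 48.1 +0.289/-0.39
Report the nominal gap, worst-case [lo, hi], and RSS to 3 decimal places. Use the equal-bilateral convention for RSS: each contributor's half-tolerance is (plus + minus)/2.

Stack each dimension's contribution:
  -A: nom -32.400 → Σnom=-32.400; wc +0.170/-0.312 → slack +0.170/-0.312; half-tol=0.241, Σhalf²=0.058081
  -B: nom -26.500 → Σnom=-58.900; wc +0.013/-0.013 → slack +0.183/-0.325; half-tol=0.013, Σhalf²=0.058250
  +C: nom +19.200 → Σnom=-39.700; wc +0.240/-0.380 → slack +0.423/-0.705; half-tol=0.310, Σhalf²=0.154350
  +D: nom +7.210 → Σnom=-32.490; wc +0.370/-0.360 → slack +0.793/-1.065; half-tol=0.365, Σhalf²=0.287575
  +E: nom +37.590 → Σnom=5.100; wc +0.200/-0.120 → slack +0.993/-1.185; half-tol=0.160, Σhalf²=0.313175
  +F: nom +6.800 → Σnom=11.900; wc +0.130/-0.230 → slack +1.123/-1.415; half-tol=0.180, Σhalf²=0.345575
  -G: nom -15.000 → Σnom=-3.100; wc +0.230/-0.230 → slack +1.353/-1.645; half-tol=0.230, Σhalf²=0.398475
  -H: nom -41.840 → Σnom=-44.940; wc +0.150/-0.290 → slack +1.503/-1.935; half-tol=0.220, Σhalf²=0.446875
  -I: nom -48.100 → Σnom=-93.040; wc +0.390/-0.289 → slack +1.893/-2.224; half-tol=0.340, Σhalf²=0.562135
Nominal = -93.040. Worst-case = [-93.040 - 2.224, -93.040 + 1.893] = [-95.264, -91.147]. RSS = √0.562135 = 0.750.

nominal=-93.040 wc=[-95.264,-91.147] rss=0.750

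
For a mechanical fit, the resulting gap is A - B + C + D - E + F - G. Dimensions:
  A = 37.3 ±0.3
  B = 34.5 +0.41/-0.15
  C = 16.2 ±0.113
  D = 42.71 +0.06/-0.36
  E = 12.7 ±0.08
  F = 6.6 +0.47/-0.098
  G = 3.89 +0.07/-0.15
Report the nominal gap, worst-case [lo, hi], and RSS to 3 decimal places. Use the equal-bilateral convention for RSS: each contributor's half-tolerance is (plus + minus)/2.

nominal=51.720 wc=[50.289,53.043] rss=0.570

Stack each dimension's contribution:
  +A: nom +37.300 → Σnom=37.300; wc +0.300/-0.300 → slack +0.300/-0.300; half-tol=0.300, Σhalf²=0.090000
  -B: nom -34.500 → Σnom=2.800; wc +0.150/-0.410 → slack +0.450/-0.710; half-tol=0.280, Σhalf²=0.168400
  +C: nom +16.200 → Σnom=19.000; wc +0.113/-0.113 → slack +0.563/-0.823; half-tol=0.113, Σhalf²=0.181169
  +D: nom +42.710 → Σnom=61.710; wc +0.060/-0.360 → slack +0.623/-1.183; half-tol=0.210, Σhalf²=0.225269
  -E: nom -12.700 → Σnom=49.010; wc +0.080/-0.080 → slack +0.703/-1.263; half-tol=0.080, Σhalf²=0.231669
  +F: nom +6.600 → Σnom=55.610; wc +0.470/-0.098 → slack +1.173/-1.361; half-tol=0.284, Σhalf²=0.312325
  -G: nom -3.890 → Σnom=51.720; wc +0.150/-0.070 → slack +1.323/-1.431; half-tol=0.110, Σhalf²=0.324425
Nominal = 51.720. Worst-case = [51.720 - 1.431, 51.720 + 1.323] = [50.289, 53.043]. RSS = √0.324425 = 0.570.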